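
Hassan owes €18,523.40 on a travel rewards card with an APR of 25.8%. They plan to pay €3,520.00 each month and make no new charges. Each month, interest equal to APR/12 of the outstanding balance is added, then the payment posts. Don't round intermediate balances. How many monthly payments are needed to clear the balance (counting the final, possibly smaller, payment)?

6 payments

Monthly rate r = 25.8%/12 = 2.15% = 0.0215.
Recurrence: B ← B·(1+r) − €3,520.00.
Month 1: interest €398.25; balance after payment €15,401.65.
Month 2: interest €331.14; balance after payment €12,212.79.
Month 3: interest €262.57; balance after payment €8,955.36.
Month 4: interest €192.54; balance after payment €5,627.90.
Month 5: interest €121.00; balance after payment €2,228.90.
Month 6: interest €47.92; balance after payment €0.00.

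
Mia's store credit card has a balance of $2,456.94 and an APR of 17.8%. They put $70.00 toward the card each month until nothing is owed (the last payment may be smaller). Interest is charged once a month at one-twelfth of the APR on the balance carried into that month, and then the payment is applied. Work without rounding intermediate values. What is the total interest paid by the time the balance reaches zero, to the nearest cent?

$1,038.71

Monthly rate r = 17.8%/12 = 1.48333% = 0.0148333.
Payoff takes n = ⌈−ln(1 − rB₀/P)/ln(1+r)⌉ = ⌈49.937⌉ = 50 payments; the last is $65.65.
Total paid = 49·$70.00 + $65.65 = $3,495.65.
Total interest = total paid − principal = $3,495.65 − $2,456.94 = $1,038.71.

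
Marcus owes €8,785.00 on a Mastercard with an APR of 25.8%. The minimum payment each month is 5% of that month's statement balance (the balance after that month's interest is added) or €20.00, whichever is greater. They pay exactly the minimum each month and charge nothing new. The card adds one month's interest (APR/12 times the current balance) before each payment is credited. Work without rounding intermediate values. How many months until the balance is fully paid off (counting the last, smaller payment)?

Monthly rate r = 25.8%/12 = 2.15% = 0.0215.
While 5% of the post-interest balance exceeds €20.00, each month B ← (B·(1+r))·(1 − 0.05), i.e. B shrinks by the factor (1+r)·0.95 = 0.97042.
This holds for months 1–104. Entering month 105 the balance is €387.07; 5% of the post-interest balance is now below €20.00, so the flat €20.00 minimum applies from here.
From month 105 a fixed €20.00 at rate r clears €387.07 in 26 more payments. Total: 104 + 26 = 130 months.

130 months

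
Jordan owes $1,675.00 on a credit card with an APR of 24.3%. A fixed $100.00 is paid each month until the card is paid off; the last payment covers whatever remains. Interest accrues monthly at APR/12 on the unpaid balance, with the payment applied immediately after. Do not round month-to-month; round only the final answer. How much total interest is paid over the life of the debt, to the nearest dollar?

Monthly rate r = 24.3%/12 = 2.025% = 0.02025.
Payoff takes n = ⌈−ln(1 − rB₀/P)/ln(1+r)⌉ = ⌈20.665⌉ = 21 payments; the last is $66.72.
Total paid = 20·$100.00 + $66.72 = $2,066.72.
Total interest = total paid − principal = $2,066.72 − $1,675.00 = $391.72.

$392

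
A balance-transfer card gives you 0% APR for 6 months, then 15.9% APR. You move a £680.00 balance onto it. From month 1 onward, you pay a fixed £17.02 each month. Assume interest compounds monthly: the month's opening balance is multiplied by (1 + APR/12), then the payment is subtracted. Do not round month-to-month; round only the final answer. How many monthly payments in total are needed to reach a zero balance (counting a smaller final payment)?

52 payments

Promo months 1–6 at r₀ = 0%/12 = 0; months 7+ at r₁ = 15.9%/12 = 0.01325.
After month 6 (no interest yet): B = £680.00 − 6·£17.02 = £577.88.
Then at r₁ with £17.02/mo: n₂ = −ln(1 − r₁·B/P)/ln(1+r₁) ≈ 45.40 → 46 more payments.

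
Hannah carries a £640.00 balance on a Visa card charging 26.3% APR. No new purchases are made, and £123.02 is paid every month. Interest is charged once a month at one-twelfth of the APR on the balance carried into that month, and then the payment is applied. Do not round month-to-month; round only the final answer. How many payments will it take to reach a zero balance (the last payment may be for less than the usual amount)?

Monthly rate r = 26.3%/12 = 2.19167% = 0.0219167.
Recurrence: B ← B·(1+r) − £123.02.
Month 1: interest £14.03; balance after payment £531.01.
Month 2: interest £11.64; balance after payment £419.62.
Month 3: interest £9.20; balance after payment £305.80.
Month 4: interest £6.70; balance after payment £189.48.
Month 5: interest £4.15; balance after payment £70.62.
Month 6: interest £1.55; balance after payment £0.00.

6 payments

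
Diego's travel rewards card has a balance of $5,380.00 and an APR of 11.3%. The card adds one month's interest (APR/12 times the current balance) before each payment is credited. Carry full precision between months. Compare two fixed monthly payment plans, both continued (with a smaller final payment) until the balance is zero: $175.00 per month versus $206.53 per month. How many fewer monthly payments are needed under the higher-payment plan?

Monthly rate r = 11.3%/12 = 0.941667% = 0.00941667.
At $175.00/mo: n = ⌈−ln(1 − rB₀/P)/ln(1+r)⌉ = 37 payments (last $81.72); total interest = total paid − $5,380.00 = $1,001.72.
At $206.53/mo: 31 payments (last $5.66); total interest $821.56.
Payments saved = 37 − 31 = 6.

6 fewer payments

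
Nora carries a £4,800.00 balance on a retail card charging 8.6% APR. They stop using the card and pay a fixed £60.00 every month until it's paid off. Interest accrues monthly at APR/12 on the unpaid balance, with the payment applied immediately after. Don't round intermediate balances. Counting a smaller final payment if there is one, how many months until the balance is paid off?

Monthly rate r = 8.6%/12 = 0.716667% = 0.00716667.
Recurrence: B ← B·(1+r) − £60.00.
Month 1: interest £34.40; balance after payment £4,774.40.
Month 2: interest £34.22; balance after payment £4,748.62.
Closed form: n = −ln(1 − rB₀/P)/ln(1+r) = −ln(0.42667)/ln(1.00717) ≈ 119.275, so the balance reaches zero during payment 120.

120 months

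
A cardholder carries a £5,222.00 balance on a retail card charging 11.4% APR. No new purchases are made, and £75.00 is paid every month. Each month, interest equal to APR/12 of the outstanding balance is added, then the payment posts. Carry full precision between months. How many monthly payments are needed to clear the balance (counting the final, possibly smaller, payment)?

Monthly rate r = 11.4%/12 = 0.95% = 0.0095.
Recurrence: B ← B·(1+r) − £75.00.
Month 1: interest £49.61; balance after payment £5,196.61.
Month 2: interest £49.37; balance after payment £5,170.98.
Closed form: n = −ln(1 − rB₀/P)/ln(1+r) = −ln(0.33855)/ln(1.0095) ≈ 114.551, so the balance reaches zero during payment 115.

115 months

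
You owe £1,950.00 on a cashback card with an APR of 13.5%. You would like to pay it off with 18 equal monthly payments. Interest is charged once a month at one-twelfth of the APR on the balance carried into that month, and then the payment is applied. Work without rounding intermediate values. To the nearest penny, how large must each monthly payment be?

Monthly rate r = 13.5%/12 = 1.125% = 0.01125.
Level-payment amortization: P = B₀·r / (1 − (1+r)^(−n)) = 1950.00·0.01125 / (1 − 1.01125^(−18)).
Denominator 1 − (1+r)^(−18) = 0.182389657.
P = 21.9375 / 0.182389657 ≈ 120.28.

£120.28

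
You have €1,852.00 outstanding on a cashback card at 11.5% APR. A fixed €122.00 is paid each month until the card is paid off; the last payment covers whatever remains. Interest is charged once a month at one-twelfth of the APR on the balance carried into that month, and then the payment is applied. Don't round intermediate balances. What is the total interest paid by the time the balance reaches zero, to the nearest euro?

Monthly rate r = 11.5%/12 = 0.958333% = 0.00958333.
Payoff takes n = ⌈−ln(1 − rB₀/P)/ln(1+r)⌉ = ⌈16.483⌉ = 17 payments; the last is €59.11.
Total paid = 16·€122.00 + €59.11 = €2,011.11.
Total interest = total paid − principal = €2,011.11 − €1,852.00 = €159.11.

€159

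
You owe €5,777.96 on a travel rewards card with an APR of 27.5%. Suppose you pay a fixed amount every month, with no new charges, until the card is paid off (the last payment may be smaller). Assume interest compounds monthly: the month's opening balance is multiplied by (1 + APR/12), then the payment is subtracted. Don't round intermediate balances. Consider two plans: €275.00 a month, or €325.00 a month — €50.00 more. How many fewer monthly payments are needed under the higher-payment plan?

Monthly rate r = 27.5%/12 = 2.29167% = 0.0229167.
At €275.00/mo: n = ⌈−ln(1 − rB₀/P)/ln(1+r)⌉ = 29 payments (last €271.71); total interest = total paid − €5,777.96 = €2,193.75.
At €325.00/mo: 24 payments (last €30.94); total interest €1,727.98.
Payments saved = 29 − 24 = 5.

5 fewer payments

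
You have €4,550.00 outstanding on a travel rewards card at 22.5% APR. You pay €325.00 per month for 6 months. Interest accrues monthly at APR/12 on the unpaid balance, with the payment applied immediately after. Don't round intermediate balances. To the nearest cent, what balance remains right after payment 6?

Monthly rate r = 22.5%/12 = 1.875% = 0.01875.
Each month: B ← B·(1+r) − €325.00.
Month 1: interest €85.31; balance after payment €4,310.31.
Month 2: interest €80.82; balance after payment €4,066.13.
Month 3: interest €76.24; balance after payment €3,817.37.
Month 4: interest €71.58; balance after payment €3,563.95.
Month 5: interest €66.82; balance after payment €3,305.77.
Month 6: interest €61.98; balance after payment €3,042.75.

€3,042.75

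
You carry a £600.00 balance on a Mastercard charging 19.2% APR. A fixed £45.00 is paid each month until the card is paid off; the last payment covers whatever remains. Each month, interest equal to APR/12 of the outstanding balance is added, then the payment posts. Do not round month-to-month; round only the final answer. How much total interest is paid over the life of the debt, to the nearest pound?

Monthly rate r = 19.2%/12 = 1.6% = 0.016.
Payoff takes n = ⌈−ln(1 − rB₀/P)/ln(1+r)⌉ = ⌈15.117⌉ = 16 payments; the last is £5.28.
Total paid = 15·£45.00 + £5.28 = £680.28.
Total interest = total paid − principal = £680.28 − £600.00 = £80.28.

£80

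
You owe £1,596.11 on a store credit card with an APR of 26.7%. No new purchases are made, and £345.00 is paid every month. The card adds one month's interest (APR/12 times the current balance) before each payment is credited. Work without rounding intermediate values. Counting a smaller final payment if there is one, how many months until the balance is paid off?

Monthly rate r = 26.7%/12 = 2.225% = 0.02225.
Recurrence: B ← B·(1+r) − £345.00.
Month 1: interest £35.51; balance after payment £1,286.62.
Month 2: interest £28.63; balance after payment £970.25.
Month 3: interest £21.59; balance after payment £646.84.
Month 4: interest £14.39; balance after payment £316.23.
Month 5: interest £7.04; balance after payment £0.00.

5 months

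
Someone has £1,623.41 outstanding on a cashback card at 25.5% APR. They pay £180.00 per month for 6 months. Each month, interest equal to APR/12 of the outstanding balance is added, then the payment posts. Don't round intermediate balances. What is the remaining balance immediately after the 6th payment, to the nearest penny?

£702.68

Monthly rate r = 25.5%/12 = 2.125% = 0.02125.
Each month: B ← B·(1+r) − £180.00.
Month 1: interest £34.50; balance after payment £1,477.91.
Month 2: interest £31.41; balance after payment £1,329.31.
Month 3: interest £28.25; balance after payment £1,177.56.
Month 4: interest £25.02; balance after payment £1,022.58.
Month 5: interest £21.73; balance after payment £864.31.
Month 6: interest £18.37; balance after payment £702.68.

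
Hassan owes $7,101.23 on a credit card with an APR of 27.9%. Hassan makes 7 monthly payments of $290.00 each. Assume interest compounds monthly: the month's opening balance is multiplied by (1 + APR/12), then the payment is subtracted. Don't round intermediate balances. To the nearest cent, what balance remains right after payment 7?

Monthly rate r = 27.9%/12 = 2.325% = 0.02325.
Each month: B ← B·(1+r) − $290.00.
Month 1: interest $165.10; balance after payment $6,976.33.
Month 2: interest $162.20; balance after payment $6,848.53.
Month 3: interest $159.23; balance after payment $6,717.76.
Month 4: interest $156.19; balance after payment $6,583.95.
Month 5: interest $153.08; balance after payment $6,447.03.
Month 6: interest $149.89; balance after payment $6,306.92.
Month 7: interest $146.64; balance after payment $6,163.56.

$6,163.56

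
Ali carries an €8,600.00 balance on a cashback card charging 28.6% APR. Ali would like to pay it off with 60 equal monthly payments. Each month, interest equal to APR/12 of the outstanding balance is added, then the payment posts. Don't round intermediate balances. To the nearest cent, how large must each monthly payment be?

€270.89

Monthly rate r = 28.6%/12 = 2.38333% = 0.0238333.
Level-payment amortization: P = B₀·r / (1 − (1+r)^(−n)) = 8600.00·0.0238333 / (1 − 1.02383^(−60)).
Denominator 1 − (1+r)^(−60) = 0.756642854.
P = 204.967 / 0.756642854 ≈ 270.89.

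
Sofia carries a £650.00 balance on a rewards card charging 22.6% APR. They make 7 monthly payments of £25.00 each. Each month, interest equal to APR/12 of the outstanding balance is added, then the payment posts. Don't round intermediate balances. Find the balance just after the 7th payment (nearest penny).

Monthly rate r = 22.6%/12 = 1.88333% = 0.0188333.
Each month: B ← B·(1+r) − £25.00.
Month 1: interest £12.24; balance after payment £637.24.
Month 2: interest £12.00; balance after payment £624.24.
Month 3: interest £11.76; balance after payment £611.00.
Month 4: interest £11.51; balance after payment £597.51.
Month 5: interest £11.25; balance after payment £583.76.
Month 6: interest £10.99; balance after payment £569.75.
Month 7: interest £10.73; balance after payment £555.48.

£555.48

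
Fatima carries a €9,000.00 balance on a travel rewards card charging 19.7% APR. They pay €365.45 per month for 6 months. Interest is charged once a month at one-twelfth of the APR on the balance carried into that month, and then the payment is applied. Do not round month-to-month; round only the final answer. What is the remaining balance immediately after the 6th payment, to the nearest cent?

€7,639.00

Monthly rate r = 19.7%/12 = 1.64167% = 0.0164167.
Each month: B ← B·(1+r) − €365.45.
Month 1: interest €147.75; balance after payment €8,782.30.
Month 2: interest €144.18; balance after payment €8,561.03.
Month 3: interest €140.54; balance after payment €8,336.12.
Month 4: interest €136.85; balance after payment €8,107.52.
Month 5: interest €133.10; balance after payment €7,875.17.
Month 6: interest €129.28; balance after payment €7,639.00.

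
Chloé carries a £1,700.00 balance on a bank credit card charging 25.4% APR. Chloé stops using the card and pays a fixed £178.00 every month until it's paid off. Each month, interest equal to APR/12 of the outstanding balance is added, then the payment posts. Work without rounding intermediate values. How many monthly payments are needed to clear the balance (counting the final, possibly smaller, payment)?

Monthly rate r = 25.4%/12 = 2.11667% = 0.0211667.
Recurrence: B ← B·(1+r) − £178.00.
Month 1: interest £35.98; balance after payment £1,557.98.
Month 2: interest £32.98; balance after payment £1,412.96.
Closed form: n = −ln(1 − rB₀/P)/ln(1+r) = −ln(0.79785)/ln(1.02117) ≈ 10.782, so the balance reaches zero during payment 11.

11 payments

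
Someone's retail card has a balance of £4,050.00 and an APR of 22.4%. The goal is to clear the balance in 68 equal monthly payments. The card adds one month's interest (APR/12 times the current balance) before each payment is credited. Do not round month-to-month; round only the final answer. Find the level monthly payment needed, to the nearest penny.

£105.63

Monthly rate r = 22.4%/12 = 1.86667% = 0.0186667.
Level-payment amortization: P = B₀·r / (1 − (1+r)^(−n)) = 4050.00·0.0186667 / (1 − 1.01867^(−68)).
Denominator 1 − (1+r)^(−68) = 0.715673377.
P = 75.6 / 0.715673377 ≈ 105.63.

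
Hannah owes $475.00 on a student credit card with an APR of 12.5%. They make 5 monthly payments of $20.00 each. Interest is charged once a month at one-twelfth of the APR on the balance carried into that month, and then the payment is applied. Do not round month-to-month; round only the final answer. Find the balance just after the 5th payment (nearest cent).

$398.16

Monthly rate r = 12.5%/12 = 1.04167% = 0.0104167.
Each month: B ← B·(1+r) − $20.00.
Month 1: interest $4.95; balance after payment $459.95.
Month 2: interest $4.79; balance after payment $444.74.
Month 3: interest $4.63; balance after payment $429.37.
Month 4: interest $4.47; balance after payment $413.84.
Month 5: interest $4.31; balance after payment $398.16.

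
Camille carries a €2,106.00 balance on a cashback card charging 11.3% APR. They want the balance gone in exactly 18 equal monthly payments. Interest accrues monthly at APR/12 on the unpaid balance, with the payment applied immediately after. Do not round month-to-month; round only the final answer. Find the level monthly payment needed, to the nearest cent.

Monthly rate r = 11.3%/12 = 0.941667% = 0.00941667.
Level-payment amortization: P = B₀·r / (1 − (1+r)^(−n)) = 2106.00·0.00941667 / (1 − 1.00942^(−18)).
Denominator 1 − (1+r)^(−18) = 0.155243545.
P = 19.8315 / 0.155243545 ≈ 127.74.

€127.74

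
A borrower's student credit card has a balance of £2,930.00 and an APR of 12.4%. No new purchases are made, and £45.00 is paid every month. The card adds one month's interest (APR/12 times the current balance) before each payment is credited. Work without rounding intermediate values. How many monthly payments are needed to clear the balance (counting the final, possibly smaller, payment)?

109 payments

Monthly rate r = 12.4%/12 = 1.03333% = 0.0103333.
Recurrence: B ← B·(1+r) − £45.00.
Month 1: interest £30.28; balance after payment £2,915.28.
Month 2: interest £30.12; balance after payment £2,900.40.
Closed form: n = −ln(1 − rB₀/P)/ln(1+r) = −ln(0.32719)/ln(1.01033) ≈ 108.677, so the balance reaches zero during payment 109.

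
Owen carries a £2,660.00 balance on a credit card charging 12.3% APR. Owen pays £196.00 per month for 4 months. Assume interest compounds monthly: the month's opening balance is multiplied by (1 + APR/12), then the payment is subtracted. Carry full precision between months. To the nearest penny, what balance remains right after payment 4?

£1,974.61

Monthly rate r = 12.3%/12 = 1.025% = 0.01025.
Each month: B ← B·(1+r) − £196.00.
Month 1: interest £27.27; balance after payment £2,491.26.
Month 2: interest £25.54; balance after payment £2,320.80.
Month 3: interest £23.79; balance after payment £2,148.59.
Month 4: interest £22.02; balance after payment £1,974.61.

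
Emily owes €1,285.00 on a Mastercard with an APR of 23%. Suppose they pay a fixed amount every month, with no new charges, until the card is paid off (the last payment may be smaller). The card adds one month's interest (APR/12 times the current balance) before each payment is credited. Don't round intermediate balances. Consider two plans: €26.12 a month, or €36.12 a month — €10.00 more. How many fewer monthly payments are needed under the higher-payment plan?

90 fewer payments

Monthly rate r = 23%/12 = 1.91667% = 0.0191667.
At €26.12/mo: n = ⌈−ln(1 − rB₀/P)/ln(1+r)⌉ = 151 payments (last €21.46); total interest = total paid − €1,285.00 = €2,654.46.
At €36.12/mo: 61 payments (last €11.83); total interest €894.03.
Payments saved = 151 − 61 = 90.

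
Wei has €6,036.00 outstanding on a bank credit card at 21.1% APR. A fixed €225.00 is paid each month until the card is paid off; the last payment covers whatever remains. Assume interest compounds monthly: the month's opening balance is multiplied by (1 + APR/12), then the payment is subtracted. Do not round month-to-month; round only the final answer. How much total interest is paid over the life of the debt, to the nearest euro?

Monthly rate r = 21.1%/12 = 1.75833% = 0.0175833.
Payoff takes n = ⌈−ln(1 − rB₀/P)/ln(1+r)⌉ = ⌈36.608⌉ = 37 payments; the last is €137.24.
Total paid = 36·€225.00 + €137.24 = €8,237.24.
Total interest = total paid − principal = €8,237.24 − €6,036.00 = €2,201.24.

€2,201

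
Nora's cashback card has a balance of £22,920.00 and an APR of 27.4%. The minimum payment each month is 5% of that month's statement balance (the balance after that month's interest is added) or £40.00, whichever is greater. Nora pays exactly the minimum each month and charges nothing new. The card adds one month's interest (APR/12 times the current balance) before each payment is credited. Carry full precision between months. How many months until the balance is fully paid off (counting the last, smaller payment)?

Monthly rate r = 27.4%/12 = 2.28333% = 0.0228333.
While 5% of the post-interest balance exceeds £40.00, each month B ← (B·(1+r))·(1 − 0.05), i.e. B shrinks by the factor (1+r)·0.95 = 0.97169.
This holds for months 1–118. Entering month 119 the balance is £773.70; 5% of the post-interest balance is now below £40.00, so the flat £40.00 minimum applies from here.
From month 119 a fixed £40.00 at rate r clears £773.70 in 26 more payments. Total: 118 + 26 = 144 months.

144 months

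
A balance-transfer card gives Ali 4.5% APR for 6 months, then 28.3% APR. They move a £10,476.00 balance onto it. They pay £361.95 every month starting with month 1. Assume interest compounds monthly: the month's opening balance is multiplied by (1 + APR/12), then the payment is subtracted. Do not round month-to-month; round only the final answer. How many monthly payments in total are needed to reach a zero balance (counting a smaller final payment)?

41 months

Promo months 1–6 at r₀ = 4.5%/12 = 0.00375; months 7+ at r₁ = 28.3%/12 = 0.0235833.
After month 6: iterate B ← B·(1+r₀) − £361.95 for 6 months → £8,521.77.
Then at r₁ with £361.95/mo: n₂ = −ln(1 − r₁·B/P)/ln(1+r₁) ≈ 34.76 → 35 more payments.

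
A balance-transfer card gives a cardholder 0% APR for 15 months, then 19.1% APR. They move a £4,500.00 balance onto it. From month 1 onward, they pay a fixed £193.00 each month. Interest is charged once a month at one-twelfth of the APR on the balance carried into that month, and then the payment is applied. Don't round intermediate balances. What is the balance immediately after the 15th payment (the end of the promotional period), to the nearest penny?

Promo months 1–15 at r₀ = 0%/12 = 0; months 16+ at r₁ = 19.1%/12 = 0.0159167.
After month 15 (no interest yet): B = £4,500.00 − 15·£193.00 = £1,605.00.

£1,605.00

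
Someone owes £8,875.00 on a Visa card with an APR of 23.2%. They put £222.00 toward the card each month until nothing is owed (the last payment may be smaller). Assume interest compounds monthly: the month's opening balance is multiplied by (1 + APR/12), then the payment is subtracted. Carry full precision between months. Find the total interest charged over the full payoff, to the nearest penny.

Monthly rate r = 23.2%/12 = 1.93333% = 0.0193333.
Payoff takes n = ⌈−ln(1 − rB₀/P)/ln(1+r)⌉ = ⌈77.412⌉ = 78 payments; the last is £92.06.
Total paid = 77·£222.00 + £92.06 = £17,186.06.
Total interest = total paid − principal = £17,186.06 − £8,875.00 = £8,311.06.

£8,311.06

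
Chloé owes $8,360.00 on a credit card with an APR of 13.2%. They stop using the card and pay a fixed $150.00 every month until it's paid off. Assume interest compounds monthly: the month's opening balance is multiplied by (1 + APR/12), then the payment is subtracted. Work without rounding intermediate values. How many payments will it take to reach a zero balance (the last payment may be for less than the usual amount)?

Monthly rate r = 13.2%/12 = 1.1% = 0.011.
Recurrence: B ← B·(1+r) − $150.00.
Month 1: interest $91.96; balance after payment $8,301.96.
Month 2: interest $91.32; balance after payment $8,243.28.
Closed form: n = −ln(1 − rB₀/P)/ln(1+r) = −ln(0.38693)/ln(1.011) ≈ 86.792, so the balance reaches zero during payment 87.

87 payments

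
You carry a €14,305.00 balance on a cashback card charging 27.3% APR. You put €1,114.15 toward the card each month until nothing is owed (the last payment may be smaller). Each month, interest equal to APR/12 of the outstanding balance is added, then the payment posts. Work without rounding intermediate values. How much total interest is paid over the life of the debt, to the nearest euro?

€2,807

Monthly rate r = 27.3%/12 = 2.275% = 0.02275.
Payoff takes n = ⌈−ln(1 − rB₀/P)/ln(1+r)⌉ = ⌈15.357⌉ = 16 payments; the last is €400.13.
Total paid = 15·€1,114.15 + €400.13 = €17,112.38.
Total interest = total paid − principal = €17,112.38 − €14,305.00 = €2,807.38.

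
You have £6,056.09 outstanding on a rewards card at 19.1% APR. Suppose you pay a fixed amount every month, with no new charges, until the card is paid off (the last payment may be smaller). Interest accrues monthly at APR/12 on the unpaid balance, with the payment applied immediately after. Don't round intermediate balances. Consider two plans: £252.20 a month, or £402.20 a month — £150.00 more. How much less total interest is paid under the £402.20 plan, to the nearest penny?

£712.80

Monthly rate r = 19.1%/12 = 1.59167% = 0.0159167.
At £252.20/mo: n = ⌈−ln(1 − rB₀/P)/ln(1+r)⌉ = 31 payments (last £126.08); total interest = total paid − £6,056.09 = £1,635.99.
At £402.20/mo: 18 payments (last £141.88); total interest £923.19.
Interest saved = £1,635.99 − £923.19 = £712.80.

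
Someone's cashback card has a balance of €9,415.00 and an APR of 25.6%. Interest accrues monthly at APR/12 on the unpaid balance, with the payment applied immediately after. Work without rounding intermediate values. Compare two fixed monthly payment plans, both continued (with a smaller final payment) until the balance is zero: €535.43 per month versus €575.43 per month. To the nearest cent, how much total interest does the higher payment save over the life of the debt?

€223.23

Monthly rate r = 25.6%/12 = 2.13333% = 0.0213333.
At €535.43/mo: n = ⌈−ln(1 − rB₀/P)/ln(1+r)⌉ = 23 payments (last €148.42); total interest = total paid − €9,415.00 = €2,512.88.
At €575.43/mo: 21 payments (last €196.05); total interest €2,289.65.
Interest saved = €2,512.88 − €2,289.65 = €223.23.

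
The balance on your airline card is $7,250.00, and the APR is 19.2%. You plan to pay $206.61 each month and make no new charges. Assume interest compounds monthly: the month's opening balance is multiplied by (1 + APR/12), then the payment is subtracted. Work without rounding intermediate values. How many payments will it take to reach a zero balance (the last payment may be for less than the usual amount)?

Monthly rate r = 19.2%/12 = 1.6% = 0.016.
Recurrence: B ← B·(1+r) − $206.61.
Month 1: interest $116.00; balance after payment $7,159.39.
Month 2: interest $114.55; balance after payment $7,067.33.
Closed form: n = −ln(1 − rB₀/P)/ln(1+r) = −ln(0.43856)/ln(1.016) ≈ 51.928, so the balance reaches zero during payment 52.

52 months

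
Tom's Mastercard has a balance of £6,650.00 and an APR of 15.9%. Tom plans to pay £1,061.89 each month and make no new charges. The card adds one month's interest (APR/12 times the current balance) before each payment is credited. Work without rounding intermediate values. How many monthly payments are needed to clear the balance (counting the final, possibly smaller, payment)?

Monthly rate r = 15.9%/12 = 1.325% = 0.01325.
Recurrence: B ← B·(1+r) − £1,061.89.
Month 1: interest £88.11; balance after payment £5,676.22.
Month 2: interest £75.21; balance after payment £4,689.54.
Closed form: n = −ln(1 − rB₀/P)/ln(1+r) = −ln(0.91702)/ln(1.01325) ≈ 6.581, so the balance reaches zero during payment 7.

7 payments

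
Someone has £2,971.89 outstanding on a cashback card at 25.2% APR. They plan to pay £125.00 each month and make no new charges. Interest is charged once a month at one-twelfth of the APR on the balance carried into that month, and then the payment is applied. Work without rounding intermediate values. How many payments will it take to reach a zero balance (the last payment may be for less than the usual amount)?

34 payments

Monthly rate r = 25.2%/12 = 2.1% = 0.021.
Recurrence: B ← B·(1+r) − £125.00.
Month 1: interest £62.41; balance after payment £2,909.30.
Month 2: interest £61.10; balance after payment £2,845.39.
Closed form: n = −ln(1 − rB₀/P)/ln(1+r) = −ln(0.50072)/ln(1.021) ≈ 33.283, so the balance reaches zero during payment 34.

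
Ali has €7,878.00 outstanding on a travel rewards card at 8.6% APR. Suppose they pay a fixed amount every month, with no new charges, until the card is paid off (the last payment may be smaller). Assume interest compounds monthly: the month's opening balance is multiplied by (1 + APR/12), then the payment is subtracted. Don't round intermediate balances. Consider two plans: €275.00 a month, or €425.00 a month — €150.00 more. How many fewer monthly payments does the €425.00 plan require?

13 fewer payments

Monthly rate r = 8.6%/12 = 0.716667% = 0.00716667.
At €275.00/mo: n = ⌈−ln(1 − rB₀/P)/ln(1+r)⌉ = 33 payments (last €49.51); total interest = total paid − €7,878.00 = €971.51.
At €425.00/mo: 20 payments (last €408.10); total interest €605.10.
Payments saved = 33 − 20 = 13.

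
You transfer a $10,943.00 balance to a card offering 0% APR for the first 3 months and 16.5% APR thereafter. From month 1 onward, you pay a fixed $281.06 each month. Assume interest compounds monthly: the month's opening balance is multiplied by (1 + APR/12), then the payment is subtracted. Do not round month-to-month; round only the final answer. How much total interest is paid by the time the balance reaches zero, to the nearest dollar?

Promo months 1–3 at r₀ = 0%/12 = 0; months 4+ at r₁ = 16.5%/12 = 0.01375.
After month 3 (no interest yet): B = $10,943.00 − 3·$281.06 = $10,099.82.
Then at r₁ with $281.06/mo: n₂ = −ln(1 − r₁·B/P)/ln(1+r₁) ≈ 49.90 → 50 more payments.
Total paid = 52·$281.06 + $252.53 = $14,867.65; interest = $14,867.65 − $10,943.00 = $3,924.65.

$3,925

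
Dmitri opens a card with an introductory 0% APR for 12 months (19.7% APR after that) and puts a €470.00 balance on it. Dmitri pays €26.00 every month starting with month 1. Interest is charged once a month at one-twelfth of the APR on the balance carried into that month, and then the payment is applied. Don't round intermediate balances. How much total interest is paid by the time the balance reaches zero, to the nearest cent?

Promo months 1–12 at r₀ = 0%/12 = 0; months 13+ at r₁ = 19.7%/12 = 0.0164167.
After month 12 (no interest yet): B = €470.00 − 12·€26.00 = €158.00.
Then at r₁ with €26.00/mo: n₂ = −ln(1 − r₁·B/P)/ln(1+r₁) ≈ 6.45 → 7 more payments.
Total paid = 18·€26.00 + €11.86 = €479.86; interest = €479.86 − €470.00 = €9.86.

€9.86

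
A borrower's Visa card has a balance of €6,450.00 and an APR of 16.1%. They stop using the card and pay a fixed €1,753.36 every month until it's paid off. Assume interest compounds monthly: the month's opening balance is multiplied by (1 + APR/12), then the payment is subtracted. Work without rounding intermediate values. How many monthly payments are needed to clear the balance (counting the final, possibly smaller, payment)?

Monthly rate r = 16.1%/12 = 1.34167% = 0.0134167.
Recurrence: B ← B·(1+r) − €1,753.36.
Month 1: interest €86.54; balance after payment €4,783.18.
Month 2: interest €64.17; balance after payment €3,093.99.
Month 3: interest €41.51; balance after payment €1,382.14.
Month 4: interest €18.54; balance after payment €0.00.

4 payments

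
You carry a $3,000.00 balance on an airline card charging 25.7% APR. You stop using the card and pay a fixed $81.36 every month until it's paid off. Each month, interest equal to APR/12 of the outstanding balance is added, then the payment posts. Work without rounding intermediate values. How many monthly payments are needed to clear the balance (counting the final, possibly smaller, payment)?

Monthly rate r = 25.7%/12 = 2.14167% = 0.0214167.
Recurrence: B ← B·(1+r) − $81.36.
Month 1: interest $64.25; balance after payment $2,982.89.
Month 2: interest $63.88; balance after payment $2,965.41.
Closed form: n = −ln(1 − rB₀/P)/ln(1+r) = −ln(0.2103)/ln(1.02142) ≈ 73.581, so the balance reaches zero during payment 74.

74 months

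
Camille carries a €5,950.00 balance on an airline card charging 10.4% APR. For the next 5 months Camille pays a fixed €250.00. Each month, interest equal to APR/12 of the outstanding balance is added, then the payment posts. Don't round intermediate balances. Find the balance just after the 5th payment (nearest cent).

€4,940.49

Monthly rate r = 10.4%/12 = 0.866667% = 0.00866667.
Each month: B ← B·(1+r) − €250.00.
Month 1: interest €51.57; balance after payment €5,751.57.
Month 2: interest €49.85; balance after payment €5,551.41.
Month 3: interest €48.11; balance after payment €5,349.53.
Month 4: interest €46.36; balance after payment €5,145.89.
Month 5: interest €44.60; balance after payment €4,940.49.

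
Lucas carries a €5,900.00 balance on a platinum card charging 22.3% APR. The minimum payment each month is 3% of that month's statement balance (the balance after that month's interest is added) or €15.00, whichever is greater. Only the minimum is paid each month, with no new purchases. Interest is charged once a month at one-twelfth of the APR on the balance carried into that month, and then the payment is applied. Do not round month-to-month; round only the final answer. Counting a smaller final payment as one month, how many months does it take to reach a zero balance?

258 months

Monthly rate r = 22.3%/12 = 1.85833% = 0.0185833.
While 3% of the post-interest balance exceeds €15.00, each month B ← (B·(1+r))·(1 − 0.03), i.e. B shrinks by the factor (1+r)·0.97 = 0.98803.
This holds for months 1–207. Entering month 208 the balance is €487.41; 3% of the post-interest balance is now below €15.00, so the flat €15.00 minimum applies from here.
From month 208 a fixed €15.00 at rate r clears €487.41 in 51 more payments. Total: 207 + 51 = 258 months.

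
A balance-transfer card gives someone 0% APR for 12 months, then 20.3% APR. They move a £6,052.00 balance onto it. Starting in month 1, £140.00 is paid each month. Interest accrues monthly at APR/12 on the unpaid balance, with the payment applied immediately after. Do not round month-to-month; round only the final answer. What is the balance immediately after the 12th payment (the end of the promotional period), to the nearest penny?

Promo months 1–12 at r₀ = 0%/12 = 0; months 13+ at r₁ = 20.3%/12 = 0.0169167.
After month 12 (no interest yet): B = £6,052.00 − 12·£140.00 = £4,372.00.

£4,372.00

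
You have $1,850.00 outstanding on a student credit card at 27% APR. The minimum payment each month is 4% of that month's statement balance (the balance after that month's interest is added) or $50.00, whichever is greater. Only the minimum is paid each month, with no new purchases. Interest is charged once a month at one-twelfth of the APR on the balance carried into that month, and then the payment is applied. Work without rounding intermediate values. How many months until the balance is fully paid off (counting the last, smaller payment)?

Monthly rate r = 27%/12 = 2.25% = 0.0225.
While 4% of the post-interest balance exceeds $50.00, each month B ← (B·(1+r))·(1 − 0.04), i.e. B shrinks by the factor (1+r)·0.96 = 0.9816.
This holds for months 1–23. Entering month 24 the balance is $1,206.89; 4% of the post-interest balance is now below $50.00, so the flat $50.00 minimum applies from here.
From month 24 a fixed $50.00 at rate r clears $1,206.89 in 36 more payments. Total: 23 + 36 = 59 months.

59 months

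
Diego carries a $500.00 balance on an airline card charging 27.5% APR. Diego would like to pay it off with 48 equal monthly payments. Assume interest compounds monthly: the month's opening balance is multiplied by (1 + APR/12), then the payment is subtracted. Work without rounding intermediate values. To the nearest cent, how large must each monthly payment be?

Monthly rate r = 27.5%/12 = 2.29167% = 0.0229167.
Level-payment amortization: P = B₀·r / (1 − (1+r)^(−n)) = 500.00·0.0229167 / (1 − 1.02292^(−48)).
Denominator 1 − (1+r)^(−48) = 0.662970612.
P = 11.4583 / 0.662970612 ≈ 17.28.

$17.28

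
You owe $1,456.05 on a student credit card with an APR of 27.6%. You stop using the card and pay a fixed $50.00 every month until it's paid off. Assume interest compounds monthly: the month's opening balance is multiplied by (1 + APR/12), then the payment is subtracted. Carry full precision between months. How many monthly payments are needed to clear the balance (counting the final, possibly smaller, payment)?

Monthly rate r = 27.6%/12 = 2.3% = 0.023.
Recurrence: B ← B·(1+r) − $50.00.
Month 1: interest $33.49; balance after payment $1,439.54.
Month 2: interest $33.11; balance after payment $1,422.65.
Closed form: n = −ln(1 − rB₀/P)/ln(1+r) = −ln(0.33022)/ln(1.023) ≈ 48.726, so the balance reaches zero during payment 49.

49 payments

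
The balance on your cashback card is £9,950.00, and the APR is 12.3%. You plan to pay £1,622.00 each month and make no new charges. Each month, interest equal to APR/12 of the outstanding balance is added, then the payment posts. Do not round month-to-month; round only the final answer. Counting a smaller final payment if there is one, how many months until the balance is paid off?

7 payments

Monthly rate r = 12.3%/12 = 1.025% = 0.01025.
Recurrence: B ← B·(1+r) − £1,622.00.
Month 1: interest £101.99; balance after payment £8,429.99.
Month 2: interest £86.41; balance after payment £6,894.39.
Closed form: n = −ln(1 − rB₀/P)/ln(1+r) = −ln(0.93712)/ln(1.01025) ≈ 6.368, so the balance reaches zero during payment 7.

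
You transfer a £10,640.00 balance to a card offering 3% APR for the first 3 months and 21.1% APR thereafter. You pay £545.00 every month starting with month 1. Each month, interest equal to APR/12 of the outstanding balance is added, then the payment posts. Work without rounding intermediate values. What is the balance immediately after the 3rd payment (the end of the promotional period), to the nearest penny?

Promo months 1–3 at r₀ = 3%/12 = 0.0025; months 4+ at r₁ = 21.1%/12 = 0.0175833.
After month 3: iterate B ← B·(1+r₀) − £545.00 for 3 months → £9,080.91.

£9,080.91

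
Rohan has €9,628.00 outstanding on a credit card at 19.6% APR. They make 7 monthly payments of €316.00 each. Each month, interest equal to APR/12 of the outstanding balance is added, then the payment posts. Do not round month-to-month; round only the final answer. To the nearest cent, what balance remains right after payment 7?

Monthly rate r = 19.6%/12 = 1.63333% = 0.0163333.
Each month: B ← B·(1+r) − €316.00.
Month 1: interest €157.26; balance after payment €9,469.26.
Month 2: interest €154.66; balance after payment €9,307.92.
Month 3: interest €152.03; balance after payment €9,143.95.
Month 4: interest €149.35; balance after payment €8,977.30.
Month 5: interest €146.63; balance after payment €8,807.93.
Month 6: interest €143.86; balance after payment €8,635.79.
Month 7: interest €141.05; balance after payment €8,460.85.

€8,460.85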